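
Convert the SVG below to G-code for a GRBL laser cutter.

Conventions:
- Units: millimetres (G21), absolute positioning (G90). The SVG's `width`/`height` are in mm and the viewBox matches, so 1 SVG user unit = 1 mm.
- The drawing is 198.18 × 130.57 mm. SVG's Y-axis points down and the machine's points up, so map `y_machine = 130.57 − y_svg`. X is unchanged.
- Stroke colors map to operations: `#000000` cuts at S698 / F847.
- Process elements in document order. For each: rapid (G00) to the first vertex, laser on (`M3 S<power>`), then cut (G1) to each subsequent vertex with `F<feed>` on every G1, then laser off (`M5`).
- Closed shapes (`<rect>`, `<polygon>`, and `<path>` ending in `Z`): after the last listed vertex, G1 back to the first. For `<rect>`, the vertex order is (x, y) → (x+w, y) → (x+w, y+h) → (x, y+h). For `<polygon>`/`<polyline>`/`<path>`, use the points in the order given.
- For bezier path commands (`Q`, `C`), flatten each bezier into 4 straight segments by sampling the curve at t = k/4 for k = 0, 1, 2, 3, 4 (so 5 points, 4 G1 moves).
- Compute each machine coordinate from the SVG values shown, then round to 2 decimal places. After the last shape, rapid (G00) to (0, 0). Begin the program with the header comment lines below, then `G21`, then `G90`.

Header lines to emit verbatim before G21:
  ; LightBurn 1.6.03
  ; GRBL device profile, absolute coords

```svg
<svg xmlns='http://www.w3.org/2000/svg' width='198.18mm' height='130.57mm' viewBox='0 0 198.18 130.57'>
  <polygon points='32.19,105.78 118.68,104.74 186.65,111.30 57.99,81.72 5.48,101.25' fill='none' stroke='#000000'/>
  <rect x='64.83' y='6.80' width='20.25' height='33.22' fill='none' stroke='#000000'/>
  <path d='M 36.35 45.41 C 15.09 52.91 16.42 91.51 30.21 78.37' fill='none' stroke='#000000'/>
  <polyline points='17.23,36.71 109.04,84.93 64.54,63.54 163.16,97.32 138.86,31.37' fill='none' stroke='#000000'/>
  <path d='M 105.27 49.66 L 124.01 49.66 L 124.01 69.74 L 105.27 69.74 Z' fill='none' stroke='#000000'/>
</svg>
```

; LightBurn 1.6.03
; GRBL device profile, absolute coords
G21
G90
G00 X32.19 Y24.79
M3 S698
G1 X118.68 Y25.83 F847
G1 X186.65 Y19.27 F847
G1 X57.99 Y48.85 F847
G1 X5.48 Y29.32 F847
G1 X32.19 Y24.79 F847
M5
G00 X64.83 Y123.77
M3 S698
G1 X85.08 Y123.77 F847
G1 X85.08 Y90.55 F847
G1 X64.83 Y90.55 F847
G1 X64.83 Y123.77 F847
M5
G00 X36.35 Y85.16
M3 S698
G1 X24.48 Y75.00 F847
G1 X20.14 Y60.94 F847
G1 X22.36 Y50.75 F847
G1 X30.21 Y52.20 F847
M5
G00 X17.23 Y93.86
M3 S698
G1 X109.04 Y45.64 F847
G1 X64.54 Y67.03 F847
G1 X163.16 Y33.25 F847
G1 X138.86 Y99.20 F847
M5
G00 X105.27 Y80.91
M3 S698
G1 X124.01 Y80.91 F847
G1 X124.01 Y60.83 F847
G1 X105.27 Y60.83 F847
G1 X105.27 Y80.91 F847
M5
G00 X0.00 Y0.00

Since the viewBox matches the mm dimensions, user units are millimetres directly. The only transform is the Y-flip y_m = 130.57 − y_svg.

Shape 1 is a closed polygon drawn with `<polygon>`. Its stroke #000000 means cut at S698, F847. After flipping Y the toolpath is (32.19,24.79) → (118.68,25.83) → (186.65,19.27) → (57.99,48.85) → (5.48,29.32) → (32.19,24.79), returning to the start.

Shape 2 is a rectangle drawn with `<rect>`. Its stroke #000000 means cut at S698, F847. After flipping Y the toolpath is (64.83,123.77) → (85.08,123.77) → (85.08,90.55) → (64.83,90.55) → (64.83,123.77), returning to the start.

Shape 3 is a cubic bezier drawn with `<path>`. Its stroke #000000 means cut at S698, F847. After flipping Y the toolpath is (36.35,85.16) → (24.48,75.00) → (20.14,60.94) → (22.36,50.75) → (30.21,52.20).

Shape 4 is a open polyline drawn with `<polyline>`. Its stroke #000000 means cut at S698, F847. After flipping Y the toolpath is (17.23,93.86) → (109.04,45.64) → (64.54,67.03) → (163.16,33.25) → (138.86,99.20).

Shape 5 is a rectangle drawn with `<path>`. Its stroke #000000 means cut at S698, F847. After flipping Y the toolpath is (105.27,80.91) → (124.01,80.91) → (124.01,60.83) → (105.27,60.83) → (105.27,80.91), returning to the start.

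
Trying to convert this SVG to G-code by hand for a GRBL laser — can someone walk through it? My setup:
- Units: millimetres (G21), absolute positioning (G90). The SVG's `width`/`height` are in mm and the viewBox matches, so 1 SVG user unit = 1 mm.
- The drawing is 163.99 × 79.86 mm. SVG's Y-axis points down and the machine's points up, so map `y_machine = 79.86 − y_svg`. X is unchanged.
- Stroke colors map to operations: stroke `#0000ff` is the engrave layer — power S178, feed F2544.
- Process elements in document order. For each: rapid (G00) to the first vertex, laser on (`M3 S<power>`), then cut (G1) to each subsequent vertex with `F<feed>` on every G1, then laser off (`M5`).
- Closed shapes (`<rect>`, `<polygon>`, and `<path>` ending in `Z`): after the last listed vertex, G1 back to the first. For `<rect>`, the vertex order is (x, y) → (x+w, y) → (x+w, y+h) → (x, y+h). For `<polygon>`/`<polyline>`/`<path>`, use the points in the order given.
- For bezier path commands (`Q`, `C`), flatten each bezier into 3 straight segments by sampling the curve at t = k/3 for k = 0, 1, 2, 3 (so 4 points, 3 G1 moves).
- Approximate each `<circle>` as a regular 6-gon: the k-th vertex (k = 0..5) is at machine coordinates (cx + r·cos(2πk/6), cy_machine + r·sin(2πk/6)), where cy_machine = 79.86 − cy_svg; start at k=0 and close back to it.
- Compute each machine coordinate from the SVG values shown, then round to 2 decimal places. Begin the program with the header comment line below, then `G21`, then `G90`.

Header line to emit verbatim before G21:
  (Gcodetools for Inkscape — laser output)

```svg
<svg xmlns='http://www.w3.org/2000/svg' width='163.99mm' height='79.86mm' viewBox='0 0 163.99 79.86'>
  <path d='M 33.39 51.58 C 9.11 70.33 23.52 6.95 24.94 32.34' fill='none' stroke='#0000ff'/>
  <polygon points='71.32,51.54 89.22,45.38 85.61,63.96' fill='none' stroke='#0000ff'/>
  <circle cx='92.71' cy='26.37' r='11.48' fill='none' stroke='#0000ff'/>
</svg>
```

viewBox `0 0 163.99 79.86` with mm width/height → 1 unit = 1 mm. Flip: y_m = 79.86 − y_svg.

**Shape 1** — `<path>` cubic bezier, stroke `#0000ff` → engrave (S178, F2544). Control points (SVG): P0=(33.39,51.58), P1=(9.11,70.33), P2=(23.52,6.95), P3=(24.94,32.34); sampled at t=k/3. Machine vertices: (33.39,28.28) → (20.09,30.58) → (21.10,49.65) → (24.94,47.52). Open path.

**Shape 2** — `<polygon>` regular polygon, stroke `#0000ff` → engrave (S178, F2544). Machine vertices: (71.32,28.32) → (89.22,34.48) → (85.61,15.90) → (71.32,28.32). Closed: final G1 returns to the first vertex.

**Shape 3** — `<circle>` circle, stroke `#0000ff` → engrave (S178, F2544). Machine vertices: (104.19,53.49) → (98.45,63.43) → (86.97,63.43) → (81.23,53.49) → (86.97,43.55) → (98.45,43.55) → (104.19,53.49). Closed: final G1 returns to the first vertex.

(Gcodetools for Inkscape — laser output)
G21
G90
G00 X33.39 Y28.28
M3 S178
G1 X20.09 Y30.58 F2544
G1 X21.10 Y49.65 F2544
G1 X24.94 Y47.52 F2544
M5
G00 X71.32 Y28.32
M3 S178
G1 X89.22 Y34.48 F2544
G1 X85.61 Y15.90 F2544
G1 X71.32 Y28.32 F2544
M5
G00 X104.19 Y53.49
M3 S178
G1 X98.45 Y63.43 F2544
G1 X86.97 Y63.43 F2544
G1 X81.23 Y53.49 F2544
G1 X86.97 Y43.55 F2544
G1 X98.45 Y43.55 F2544
G1 X104.19 Y53.49 F2544
M5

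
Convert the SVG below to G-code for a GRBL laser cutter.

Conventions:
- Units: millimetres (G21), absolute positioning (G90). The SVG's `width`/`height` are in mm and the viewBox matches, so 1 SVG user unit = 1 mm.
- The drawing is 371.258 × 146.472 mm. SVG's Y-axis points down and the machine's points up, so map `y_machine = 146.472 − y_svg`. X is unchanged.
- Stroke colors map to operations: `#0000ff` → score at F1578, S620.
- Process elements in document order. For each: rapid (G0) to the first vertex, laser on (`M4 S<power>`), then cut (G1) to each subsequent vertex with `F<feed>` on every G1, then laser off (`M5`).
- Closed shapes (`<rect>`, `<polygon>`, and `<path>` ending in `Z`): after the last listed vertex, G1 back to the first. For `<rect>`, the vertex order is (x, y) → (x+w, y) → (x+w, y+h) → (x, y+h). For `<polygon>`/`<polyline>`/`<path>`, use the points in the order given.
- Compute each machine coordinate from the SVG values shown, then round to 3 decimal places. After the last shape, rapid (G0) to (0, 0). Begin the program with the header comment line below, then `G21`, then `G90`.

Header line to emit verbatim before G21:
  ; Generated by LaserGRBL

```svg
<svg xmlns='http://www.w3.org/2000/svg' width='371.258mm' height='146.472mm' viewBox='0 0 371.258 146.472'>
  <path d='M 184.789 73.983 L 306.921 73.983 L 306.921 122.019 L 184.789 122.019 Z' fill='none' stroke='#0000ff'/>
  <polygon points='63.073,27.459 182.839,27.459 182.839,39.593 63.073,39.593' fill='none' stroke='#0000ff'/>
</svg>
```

1 u = 1 mm; y_m = 146.472 − y.

[1] `<path>` rectangle, #0000ff→score S620 F1578: (184.789,72.489) → (306.921,72.489) → (306.921,24.453) → (184.789,24.453) → (184.789,72.489) (closed)

[2] `<polygon>` rectangle, #0000ff→score S620 F1578: (63.073,119.013) → (182.839,119.013) → (182.839,106.879) → (63.073,106.879) → (63.073,119.013) (closed)

; Generated by LaserGRBL
G21
G90
G0 X184.789 Y72.489
M4 S620
G1 X306.921 Y72.489 F1578
G1 X306.921 Y24.453 F1578
G1 X184.789 Y24.453 F1578
G1 X184.789 Y72.489 F1578
M5
G0 X63.073 Y119.013
M4 S620
G1 X182.839 Y119.013 F1578
G1 X182.839 Y106.879 F1578
G1 X63.073 Y106.879 F1578
G1 X63.073 Y119.013 F1578
M5
G0 X0.000 Y0.000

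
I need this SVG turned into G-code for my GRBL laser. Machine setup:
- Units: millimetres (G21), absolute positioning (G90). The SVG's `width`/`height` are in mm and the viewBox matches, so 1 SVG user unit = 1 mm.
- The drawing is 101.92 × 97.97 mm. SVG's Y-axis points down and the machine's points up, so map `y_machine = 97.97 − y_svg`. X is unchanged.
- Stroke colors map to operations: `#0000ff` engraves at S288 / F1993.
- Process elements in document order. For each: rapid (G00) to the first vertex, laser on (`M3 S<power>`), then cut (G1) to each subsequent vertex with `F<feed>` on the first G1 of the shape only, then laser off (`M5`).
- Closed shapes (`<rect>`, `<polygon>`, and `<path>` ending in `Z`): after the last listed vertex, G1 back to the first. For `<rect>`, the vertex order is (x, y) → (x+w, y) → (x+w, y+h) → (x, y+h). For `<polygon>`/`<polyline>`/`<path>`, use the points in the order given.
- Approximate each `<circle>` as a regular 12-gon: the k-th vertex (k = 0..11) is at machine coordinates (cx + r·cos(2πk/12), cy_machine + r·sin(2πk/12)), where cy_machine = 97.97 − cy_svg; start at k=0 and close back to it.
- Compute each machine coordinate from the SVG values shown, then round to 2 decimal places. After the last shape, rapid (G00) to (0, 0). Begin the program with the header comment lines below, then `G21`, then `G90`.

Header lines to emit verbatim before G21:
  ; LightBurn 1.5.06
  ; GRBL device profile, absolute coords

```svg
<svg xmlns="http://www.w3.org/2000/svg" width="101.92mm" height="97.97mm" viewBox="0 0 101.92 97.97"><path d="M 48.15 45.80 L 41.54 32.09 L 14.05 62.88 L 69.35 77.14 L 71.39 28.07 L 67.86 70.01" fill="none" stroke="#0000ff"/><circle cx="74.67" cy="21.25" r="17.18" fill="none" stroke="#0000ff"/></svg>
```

1 u = 1 mm; y_m = 97.97 − y.

[1] `<path>` open polyline, #0000ff→engrave S288 F1993: (48.15,52.17) → (41.54,65.88) → (14.05,35.09) → (69.35,20.83) → (71.39,69.90) → (67.86,27.96)

[2] `<circle>` circle, #0000ff→engrave S288 F1993: (91.85,76.72) → (89.55,85.31) → (83.26,91.60) → (74.67,93.90) → (66.08,91.60) → (59.79,85.31) → (57.49,76.72) → (59.79,68.13) → (66.08,61.84) → (74.67,59.54) → (83.26,61.84) → (89.55,68.13) → (91.85,76.72) (closed)

; LightBurn 1.5.06
; GRBL device profile, absolute coords
G21
G90
G00 X48.15 Y52.17
M3 S288
G1 X41.54 Y65.88 F1993
G1 X14.05 Y35.09
G1 X69.35 Y20.83
G1 X71.39 Y69.90
G1 X67.86 Y27.96
M5
G00 X91.85 Y76.72
M3 S288
G1 X89.55 Y85.31 F1993
G1 X83.26 Y91.60
G1 X74.67 Y93.90
G1 X66.08 Y91.60
G1 X59.79 Y85.31
G1 X57.49 Y76.72
G1 X59.79 Y68.13
G1 X66.08 Y61.84
G1 X74.67 Y59.54
G1 X83.26 Y61.84
G1 X89.55 Y68.13
G1 X91.85 Y76.72
M5
G00 X0.00 Y0.00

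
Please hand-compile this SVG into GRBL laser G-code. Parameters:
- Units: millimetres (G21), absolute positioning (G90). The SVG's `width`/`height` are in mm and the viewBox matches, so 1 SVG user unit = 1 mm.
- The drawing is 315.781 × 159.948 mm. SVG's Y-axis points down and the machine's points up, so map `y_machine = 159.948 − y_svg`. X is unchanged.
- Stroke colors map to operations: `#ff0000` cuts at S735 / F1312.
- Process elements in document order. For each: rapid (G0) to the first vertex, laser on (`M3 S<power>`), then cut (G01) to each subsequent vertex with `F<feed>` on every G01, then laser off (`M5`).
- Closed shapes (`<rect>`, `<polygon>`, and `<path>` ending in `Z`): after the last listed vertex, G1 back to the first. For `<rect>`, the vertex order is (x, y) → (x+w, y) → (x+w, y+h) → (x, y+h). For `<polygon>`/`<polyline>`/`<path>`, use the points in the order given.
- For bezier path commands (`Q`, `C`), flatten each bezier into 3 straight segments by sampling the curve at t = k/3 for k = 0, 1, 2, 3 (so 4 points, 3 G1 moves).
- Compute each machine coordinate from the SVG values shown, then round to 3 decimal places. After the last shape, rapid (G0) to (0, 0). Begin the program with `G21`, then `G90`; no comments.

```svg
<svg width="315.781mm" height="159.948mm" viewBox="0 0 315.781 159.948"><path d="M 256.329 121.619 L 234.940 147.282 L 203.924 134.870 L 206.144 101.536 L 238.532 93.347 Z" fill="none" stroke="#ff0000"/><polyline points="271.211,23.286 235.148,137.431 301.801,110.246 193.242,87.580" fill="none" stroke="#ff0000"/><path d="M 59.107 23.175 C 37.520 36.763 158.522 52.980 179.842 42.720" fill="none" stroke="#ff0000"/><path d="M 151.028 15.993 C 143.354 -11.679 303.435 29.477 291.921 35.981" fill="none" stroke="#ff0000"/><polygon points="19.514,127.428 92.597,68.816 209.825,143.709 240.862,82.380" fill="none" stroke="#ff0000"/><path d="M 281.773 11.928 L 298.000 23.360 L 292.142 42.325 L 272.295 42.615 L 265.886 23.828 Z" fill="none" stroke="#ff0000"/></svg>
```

viewBox `0 0 315.781 159.948` with mm width/height → 1 unit = 1 mm. Flip: y_m = 159.948 − y_svg.

**Shape 1** — `<path>` regular polygon, stroke `#ff0000` → cut (S735, F1312). Machine vertices: (256.329,38.329) → (234.940,12.666) → (203.924,25.078) → (206.144,58.412) → (238.532,66.601) → (256.329,38.329). Closed: final G1 returns to the first vertex.

**Shape 2** — `<polyline>` open polyline, stroke `#ff0000` → cut (S735, F1312). Machine vertices: (271.211,136.662) → (235.148,22.517) → (301.801,49.702) → (193.242,72.368). Open path.

**Shape 3** — `<path>` cubic bezier, stroke `#ff0000` → cut (S735, F1312). Control points (SVG): P0=(59.107,23.175), P1=(37.520,36.763), P2=(158.522,52.980), P3=(179.842,42.720); sampled at t=k/3. Machine vertices: (59.107,136.773) → (76.077,123.387) → (134.268,114.716) → (179.842,117.228). Open path.

**Shape 4** — `<path>` cubic bezier, stroke `#ff0000` → cut (S735, F1312). Control points (SVG): P0=(151.028,15.993), P1=(143.354,-11.679), P2=(303.435,29.477), P3=(291.921,35.981); sampled at t=k/3. Machine vertices: (151.028,143.955) → (186.704,152.517) → (258.805,138.189) → (291.921,123.967). Open path.

**Shape 5** — `<polygon>` closed polygon, stroke `#ff0000` → cut (S735, F1312). Machine vertices: (19.514,32.520) → (92.597,91.132) → (209.825,16.239) → (240.862,77.568) → (19.514,32.520). Closed: final G1 returns to the first vertex.

**Shape 6** — `<path>` regular polygon, stroke `#ff0000` → cut (S735, F1312). Machine vertices: (281.773,148.020) → (298.000,136.588) → (292.142,117.623) → (272.295,117.333) → (265.886,136.120) → (281.773,148.020). Closed: final G1 returns to the first vertex.

G21
G90
G0 X256.329 Y38.329
M3 S735
G01 X234.940 Y12.666 F1312
G01 X203.924 Y25.078 F1312
G01 X206.144 Y58.412 F1312
G01 X238.532 Y66.601 F1312
G01 X256.329 Y38.329 F1312
M5
G0 X271.211 Y136.662
M3 S735
G01 X235.148 Y22.517 F1312
G01 X301.801 Y49.702 F1312
G01 X193.242 Y72.368 F1312
M5
G0 X59.107 Y136.773
M3 S735
G01 X76.077 Y123.387 F1312
G01 X134.268 Y114.716 F1312
G01 X179.842 Y117.228 F1312
M5
G0 X151.028 Y143.955
M3 S735
G01 X186.704 Y152.517 F1312
G01 X258.805 Y138.189 F1312
G01 X291.921 Y123.967 F1312
M5
G0 X19.514 Y32.520
M3 S735
G01 X92.597 Y91.132 F1312
G01 X209.825 Y16.239 F1312
G01 X240.862 Y77.568 F1312
G01 X19.514 Y32.520 F1312
M5
G0 X281.773 Y148.020
M3 S735
G01 X298.000 Y136.588 F1312
G01 X292.142 Y117.623 F1312
G01 X272.295 Y117.333 F1312
G01 X265.886 Y136.120 F1312
G01 X281.773 Y148.020 F1312
M5
G0 X0.000 Y0.000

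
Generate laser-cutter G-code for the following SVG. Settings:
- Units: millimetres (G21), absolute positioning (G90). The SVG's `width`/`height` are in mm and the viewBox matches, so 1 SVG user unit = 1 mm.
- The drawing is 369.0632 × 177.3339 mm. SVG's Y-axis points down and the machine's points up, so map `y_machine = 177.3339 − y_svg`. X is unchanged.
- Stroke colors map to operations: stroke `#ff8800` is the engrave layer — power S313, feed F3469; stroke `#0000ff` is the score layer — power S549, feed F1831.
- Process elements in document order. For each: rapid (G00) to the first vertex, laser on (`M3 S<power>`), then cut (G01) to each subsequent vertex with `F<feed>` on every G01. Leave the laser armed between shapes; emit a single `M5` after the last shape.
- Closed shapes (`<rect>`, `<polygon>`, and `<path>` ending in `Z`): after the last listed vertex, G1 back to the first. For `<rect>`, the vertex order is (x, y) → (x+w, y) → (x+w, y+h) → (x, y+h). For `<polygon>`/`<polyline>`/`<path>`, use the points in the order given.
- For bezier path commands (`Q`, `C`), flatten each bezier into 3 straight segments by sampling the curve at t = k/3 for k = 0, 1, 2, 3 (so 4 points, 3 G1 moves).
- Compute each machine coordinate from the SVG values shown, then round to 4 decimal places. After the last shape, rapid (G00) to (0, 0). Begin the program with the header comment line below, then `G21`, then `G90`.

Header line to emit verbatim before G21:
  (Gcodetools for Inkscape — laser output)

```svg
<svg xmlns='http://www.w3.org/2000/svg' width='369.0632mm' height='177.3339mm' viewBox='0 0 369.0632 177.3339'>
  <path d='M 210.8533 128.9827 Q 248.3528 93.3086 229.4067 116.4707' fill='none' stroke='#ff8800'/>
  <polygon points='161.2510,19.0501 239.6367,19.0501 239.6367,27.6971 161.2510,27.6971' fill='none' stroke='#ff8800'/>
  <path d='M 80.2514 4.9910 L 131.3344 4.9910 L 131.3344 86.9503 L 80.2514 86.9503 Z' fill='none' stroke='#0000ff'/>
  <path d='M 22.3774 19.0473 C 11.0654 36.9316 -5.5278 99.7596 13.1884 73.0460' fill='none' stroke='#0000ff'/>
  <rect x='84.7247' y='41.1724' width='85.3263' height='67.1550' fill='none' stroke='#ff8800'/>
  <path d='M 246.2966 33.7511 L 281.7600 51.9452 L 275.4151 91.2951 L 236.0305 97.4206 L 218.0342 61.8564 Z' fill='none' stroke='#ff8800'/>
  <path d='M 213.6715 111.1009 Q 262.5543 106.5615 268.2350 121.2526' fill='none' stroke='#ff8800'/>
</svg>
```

1 u = 1 mm; y_m = 177.3339 − y.

[1] `<path>` quadratic bezier, #ff8800→engrave S313 F3469: (210.8533,48.3512) → (229.5812,65.5966) → (235.7657,69.7672) → (229.4067,60.8632)

[2] `<polygon>` rectangle, #ff8800→engrave S313 F3469: (161.2510,158.2838) → (239.6367,158.2838) → (239.6367,149.6368) → (161.2510,149.6368) → (161.2510,158.2838) (closed)

[3] `<path>` rectangle, #0000ff→score S549 F1831: (80.2514,172.3429) → (131.3344,172.3429) → (131.3344,90.3836) → (80.2514,90.3836) → (80.2514,172.3429) (closed)

[4] `<path>` cubic bezier, #0000ff→score S549 F1831: (22.3774,158.2866) → (10.8084,130.4020) → (4.7386,102.4406) → (13.1884,104.2879)

[5] `<rect>` rectangle, #ff8800→engrave S313 F3469: (84.7247,136.1615) → (170.0510,136.1615) → (170.0510,69.0065) → (84.7247,69.0065) → (84.7247,136.1615) (closed)

[6] `<path>` regular polygon, #ff8800→engrave S313 F3469: (246.2966,143.5828) → (281.7600,125.3887) → (275.4151,86.0388) → (236.0305,79.9133) → (218.0342,115.4775) → (246.2966,143.5828) (closed)

[7] `<path>` quadratic bezier, #ff8800→engrave S313 F3469: (213.6715,66.2330) → (241.4598,67.1225) → (259.6476,63.7386) → (268.2350,56.0813)

(Gcodetools for Inkscape — laser output)
G21
G90
G00 X210.8533 Y48.3512
M3 S313
G01 X229.5812 Y65.5966 F3469
G01 X235.7657 Y69.7672 F3469
G01 X229.4067 Y60.8632 F3469
G00 X161.2510 Y158.2838
M3 S313
G01 X239.6367 Y158.2838 F3469
G01 X239.6367 Y149.6368 F3469
G01 X161.2510 Y149.6368 F3469
G01 X161.2510 Y158.2838 F3469
G00 X80.2514 Y172.3429
M3 S549
G01 X131.3344 Y172.3429 F1831
G01 X131.3344 Y90.3836 F1831
G01 X80.2514 Y90.3836 F1831
G01 X80.2514 Y172.3429 F1831
G00 X22.3774 Y158.2866
M3 S549
G01 X10.8084 Y130.4020 F1831
G01 X4.7386 Y102.4406 F1831
G01 X13.1884 Y104.2879 F1831
G00 X84.7247 Y136.1615
M3 S313
G01 X170.0510 Y136.1615 F3469
G01 X170.0510 Y69.0065 F3469
G01 X84.7247 Y69.0065 F3469
G01 X84.7247 Y136.1615 F3469
G00 X246.2966 Y143.5828
M3 S313
G01 X281.7600 Y125.3887 F3469
G01 X275.4151 Y86.0388 F3469
G01 X236.0305 Y79.9133 F3469
G01 X218.0342 Y115.4775 F3469
G01 X246.2966 Y143.5828 F3469
G00 X213.6715 Y66.2330
M3 S313
G01 X241.4598 Y67.1225 F3469
G01 X259.6476 Y63.7386 F3469
G01 X268.2350 Y56.0813 F3469
M5
G00 X0.0000 Y0.0000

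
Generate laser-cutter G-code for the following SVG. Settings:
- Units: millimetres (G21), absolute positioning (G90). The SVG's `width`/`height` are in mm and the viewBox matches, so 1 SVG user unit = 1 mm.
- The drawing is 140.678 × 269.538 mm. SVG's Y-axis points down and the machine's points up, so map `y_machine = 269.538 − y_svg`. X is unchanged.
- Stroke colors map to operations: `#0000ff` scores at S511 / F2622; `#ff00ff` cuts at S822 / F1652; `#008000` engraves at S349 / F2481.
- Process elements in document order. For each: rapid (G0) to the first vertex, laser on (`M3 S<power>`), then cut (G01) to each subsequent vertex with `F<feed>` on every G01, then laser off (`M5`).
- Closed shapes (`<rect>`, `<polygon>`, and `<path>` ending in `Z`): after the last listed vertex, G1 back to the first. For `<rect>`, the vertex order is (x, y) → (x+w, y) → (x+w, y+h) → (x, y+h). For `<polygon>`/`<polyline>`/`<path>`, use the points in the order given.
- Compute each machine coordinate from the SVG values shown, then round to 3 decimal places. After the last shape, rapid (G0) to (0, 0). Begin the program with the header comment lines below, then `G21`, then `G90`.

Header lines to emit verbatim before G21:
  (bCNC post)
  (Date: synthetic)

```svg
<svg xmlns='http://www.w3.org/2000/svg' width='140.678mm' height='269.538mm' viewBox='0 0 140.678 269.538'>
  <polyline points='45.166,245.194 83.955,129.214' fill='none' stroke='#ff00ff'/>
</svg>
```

(bCNC post)
(Date: synthetic)
G21
G90
G0 X45.166 Y24.344
M3 S822
G01 X83.955 Y140.324 F1652
M5
G0 X0.000 Y0.000

viewBox `0 0 140.678 269.538` with mm width/height → 1 unit = 1 mm. Flip: y_m = 269.538 − y_svg.

**Shape 1** — `<polyline>` line segment, stroke `#ff00ff` → cut (S822, F1652). Machine vertices: (45.166,24.344) → (83.955,140.324). Open path.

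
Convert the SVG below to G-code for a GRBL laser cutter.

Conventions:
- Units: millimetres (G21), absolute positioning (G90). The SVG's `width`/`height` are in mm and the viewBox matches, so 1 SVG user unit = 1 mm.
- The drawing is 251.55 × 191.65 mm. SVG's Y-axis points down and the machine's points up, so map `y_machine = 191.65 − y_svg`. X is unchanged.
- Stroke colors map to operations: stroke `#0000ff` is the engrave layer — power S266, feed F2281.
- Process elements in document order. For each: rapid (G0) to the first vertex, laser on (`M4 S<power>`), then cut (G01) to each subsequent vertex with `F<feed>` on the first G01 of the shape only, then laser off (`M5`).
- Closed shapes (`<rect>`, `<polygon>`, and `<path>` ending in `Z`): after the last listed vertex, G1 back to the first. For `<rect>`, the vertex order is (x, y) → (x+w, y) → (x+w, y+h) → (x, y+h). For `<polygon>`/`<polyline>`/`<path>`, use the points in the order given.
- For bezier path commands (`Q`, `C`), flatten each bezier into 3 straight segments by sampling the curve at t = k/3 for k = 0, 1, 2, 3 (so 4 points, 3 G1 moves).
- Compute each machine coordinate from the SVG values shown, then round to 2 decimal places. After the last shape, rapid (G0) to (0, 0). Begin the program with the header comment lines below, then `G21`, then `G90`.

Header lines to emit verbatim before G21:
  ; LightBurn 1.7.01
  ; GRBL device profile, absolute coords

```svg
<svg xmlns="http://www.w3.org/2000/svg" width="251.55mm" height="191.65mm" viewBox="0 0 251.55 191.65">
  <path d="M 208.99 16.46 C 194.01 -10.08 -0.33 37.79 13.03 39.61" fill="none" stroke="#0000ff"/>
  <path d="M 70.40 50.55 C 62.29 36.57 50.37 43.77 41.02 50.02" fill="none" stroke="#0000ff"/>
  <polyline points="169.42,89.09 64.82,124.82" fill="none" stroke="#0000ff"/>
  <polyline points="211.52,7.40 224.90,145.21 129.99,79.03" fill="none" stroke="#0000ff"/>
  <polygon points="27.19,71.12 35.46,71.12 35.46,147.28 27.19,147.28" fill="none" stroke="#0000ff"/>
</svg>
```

; LightBurn 1.7.01
; GRBL device profile, absolute coords
G21
G90
G0 X208.99 Y175.19
M4 S266
G01 X148.56 Y181.39 F2281
G01 X54.57 Y164.75
G01 X13.03 Y152.04
M5
G0 X70.40 Y141.10
M4 S266
G01 X61.26 Y148.84 F2281
G01 X50.99 Y147.38
G01 X41.02 Y141.63
M5
G0 X169.42 Y102.56
M4 S266
G01 X64.82 Y66.83 F2281
M5
G0 X211.52 Y184.25
M4 S266
G01 X224.90 Y46.44 F2281
G01 X129.99 Y112.62
M5
G0 X27.19 Y120.53
M4 S266
G01 X35.46 Y120.53 F2281
G01 X35.46 Y44.37
G01 X27.19 Y44.37
G01 X27.19 Y120.53
M5
G0 X0.00 Y0.00

Since the viewBox matches the mm dimensions, user units are millimetres directly. The only transform is the Y-flip y_m = 191.65 − y_svg.

Shape 1 is a cubic bezier drawn with `<path>`. Its stroke #0000ff means engrave at S266, F2281. After flipping Y the toolpath is (208.99,175.19) → (148.56,181.39) → (54.57,164.75) → (13.03,152.04).

Shape 2 is a cubic bezier drawn with `<path>`. Its stroke #0000ff means engrave at S266, F2281. After flipping Y the toolpath is (70.40,141.10) → (61.26,148.84) → (50.99,147.38) → (41.02,141.63).

Shape 3 is a line segment drawn with `<polyline>`. Its stroke #0000ff means engrave at S266, F2281. After flipping Y the toolpath is (169.42,102.56) → (64.82,66.83).

Shape 4 is a open polyline drawn with `<polyline>`. Its stroke #0000ff means engrave at S266, F2281. After flipping Y the toolpath is (211.52,184.25) → (224.90,46.44) → (129.99,112.62).

Shape 5 is a rectangle drawn with `<polygon>`. Its stroke #0000ff means engrave at S266, F2281. After flipping Y the toolpath is (27.19,120.53) → (35.46,120.53) → (35.46,44.37) → (27.19,44.37) → (27.19,120.53), returning to the start.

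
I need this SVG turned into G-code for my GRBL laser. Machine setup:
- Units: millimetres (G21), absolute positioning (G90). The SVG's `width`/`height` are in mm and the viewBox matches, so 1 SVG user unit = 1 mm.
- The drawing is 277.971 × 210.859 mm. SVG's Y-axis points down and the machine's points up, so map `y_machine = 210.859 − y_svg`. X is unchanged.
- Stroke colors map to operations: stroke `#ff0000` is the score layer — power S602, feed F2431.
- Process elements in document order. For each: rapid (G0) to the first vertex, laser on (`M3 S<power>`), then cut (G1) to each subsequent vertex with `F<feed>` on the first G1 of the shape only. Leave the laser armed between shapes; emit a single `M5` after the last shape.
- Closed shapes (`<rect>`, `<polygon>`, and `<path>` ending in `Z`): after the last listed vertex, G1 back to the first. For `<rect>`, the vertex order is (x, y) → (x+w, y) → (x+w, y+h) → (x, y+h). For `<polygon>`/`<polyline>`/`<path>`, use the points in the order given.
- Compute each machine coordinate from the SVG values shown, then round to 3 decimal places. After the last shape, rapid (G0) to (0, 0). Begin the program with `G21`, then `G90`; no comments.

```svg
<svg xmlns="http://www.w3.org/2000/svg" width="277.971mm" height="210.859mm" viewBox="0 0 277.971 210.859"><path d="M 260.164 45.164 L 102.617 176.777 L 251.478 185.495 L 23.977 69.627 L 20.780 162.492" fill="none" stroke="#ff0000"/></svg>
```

G21
G90
G0 X260.164 Y165.695
M3 S602
G1 X102.617 Y34.082 F2431
G1 X251.478 Y25.364
G1 X23.977 Y141.232
G1 X20.780 Y48.367
M5
G0 X0.000 Y0.000

1 u = 1 mm; y_m = 210.859 − y.

[1] `<path>` open polyline, #ff0000→score S602 F2431: (260.164,165.695) → (102.617,34.082) → (251.478,25.364) → (23.977,141.232) → (20.780,48.367)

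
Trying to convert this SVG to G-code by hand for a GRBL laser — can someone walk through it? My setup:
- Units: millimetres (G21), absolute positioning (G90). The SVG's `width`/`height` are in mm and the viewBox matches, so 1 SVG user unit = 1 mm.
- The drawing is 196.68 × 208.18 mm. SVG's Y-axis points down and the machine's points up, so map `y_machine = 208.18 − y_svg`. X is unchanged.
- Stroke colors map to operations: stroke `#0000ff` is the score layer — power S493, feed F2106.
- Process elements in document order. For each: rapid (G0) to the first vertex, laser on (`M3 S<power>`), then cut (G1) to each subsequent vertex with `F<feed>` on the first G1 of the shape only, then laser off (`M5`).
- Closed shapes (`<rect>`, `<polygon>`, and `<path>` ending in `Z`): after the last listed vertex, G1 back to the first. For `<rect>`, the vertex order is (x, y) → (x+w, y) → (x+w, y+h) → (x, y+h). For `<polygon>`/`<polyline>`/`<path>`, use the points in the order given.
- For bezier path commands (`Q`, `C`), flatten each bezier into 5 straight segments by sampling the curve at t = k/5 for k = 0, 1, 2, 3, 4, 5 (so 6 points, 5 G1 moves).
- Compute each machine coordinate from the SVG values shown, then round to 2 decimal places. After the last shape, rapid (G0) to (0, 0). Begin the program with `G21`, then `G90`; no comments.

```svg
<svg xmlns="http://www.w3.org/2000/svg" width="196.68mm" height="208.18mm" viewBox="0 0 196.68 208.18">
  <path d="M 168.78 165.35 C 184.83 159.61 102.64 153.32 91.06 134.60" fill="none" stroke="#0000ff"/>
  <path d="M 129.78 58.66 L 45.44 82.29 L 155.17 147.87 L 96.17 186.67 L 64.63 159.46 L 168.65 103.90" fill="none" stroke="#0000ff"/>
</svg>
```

viewBox `0 0 196.68 208.18` with mm width/height → 1 unit = 1 mm. Flip: y_m = 208.18 − y_svg.

**Shape 1** — `<path>` cubic bezier, stroke `#0000ff` → score (S493, F2106). Control points (SVG): P0=(168.78,165.35), P1=(184.83,159.61), P2=(102.64,153.32), P3=(91.06,134.60); sampled at t=k/5. Machine vertices: (168.78,42.83) → (167.97,46.44) → (151.69,50.74) → (128.04,56.32) → (105.13,63.74) → (91.06,73.58). Open path.

**Shape 2** — `<path>` open polyline, stroke `#0000ff` → score (S493, F2106). Machine vertices: (129.78,149.52) → (45.44,125.89) → (155.17,60.31) → (96.17,21.51) → (64.63,48.72) → (168.65,104.28). Open path.

G21
G90
G0 X168.78 Y42.83
M3 S493
G1 X167.97 Y46.44 F2106
G1 X151.69 Y50.74
G1 X128.04 Y56.32
G1 X105.13 Y63.74
G1 X91.06 Y73.58
M5
G0 X129.78 Y149.52
M3 S493
G1 X45.44 Y125.89 F2106
G1 X155.17 Y60.31
G1 X96.17 Y21.51
G1 X64.63 Y48.72
G1 X168.65 Y104.28
M5
G0 X0.00 Y0.00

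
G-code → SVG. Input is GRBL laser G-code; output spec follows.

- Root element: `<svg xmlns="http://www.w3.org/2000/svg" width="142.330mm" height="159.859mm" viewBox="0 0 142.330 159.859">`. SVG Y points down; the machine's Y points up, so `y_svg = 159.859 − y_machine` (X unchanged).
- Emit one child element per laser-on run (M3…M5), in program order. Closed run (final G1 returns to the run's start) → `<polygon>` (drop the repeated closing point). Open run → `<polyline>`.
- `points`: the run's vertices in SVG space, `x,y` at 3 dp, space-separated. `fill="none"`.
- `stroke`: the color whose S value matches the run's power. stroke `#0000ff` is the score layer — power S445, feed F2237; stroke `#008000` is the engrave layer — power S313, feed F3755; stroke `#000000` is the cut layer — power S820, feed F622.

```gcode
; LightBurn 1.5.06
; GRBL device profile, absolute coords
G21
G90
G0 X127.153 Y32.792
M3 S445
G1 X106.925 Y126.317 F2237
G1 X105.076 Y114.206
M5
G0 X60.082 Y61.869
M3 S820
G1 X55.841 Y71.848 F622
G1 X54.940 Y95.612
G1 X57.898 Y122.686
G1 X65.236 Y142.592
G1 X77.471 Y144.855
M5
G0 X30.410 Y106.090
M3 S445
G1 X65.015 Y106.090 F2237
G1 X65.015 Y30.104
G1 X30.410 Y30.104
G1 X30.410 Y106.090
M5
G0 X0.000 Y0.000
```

<svg xmlns="http://www.w3.org/2000/svg" width="142.330mm" height="159.859mm" viewBox="0 0 142.330 159.859">
  <polyline points="127.153,127.067 106.925,33.542 105.076,45.653" fill="none" stroke="#0000ff"/>
  <polyline points="60.082,97.990 55.841,88.011 54.940,64.247 57.898,37.173 65.236,17.267 77.471,15.004" fill="none" stroke="#000000"/>
  <polygon points="30.410,53.769 65.015,53.769 65.015,129.755 30.410,129.755" fill="none" stroke="#0000ff"/>
</svg>

y_svg = 159.859 − y_m.

[1] S445→`#0000ff` (score); open run; points: 127.153,127.067 106.925,33.542 105.076,45.653

[2] S820→`#000000` (cut); open run; points: 60.082,97.990 55.841,88.011 54.940,64.247 57.898,37.173 65.236,17.267 77.471,15.004

[3] S445→`#0000ff` (score); closed run; points: 30.410,53.769 65.015,53.769 65.015,129.755 30.410,129.755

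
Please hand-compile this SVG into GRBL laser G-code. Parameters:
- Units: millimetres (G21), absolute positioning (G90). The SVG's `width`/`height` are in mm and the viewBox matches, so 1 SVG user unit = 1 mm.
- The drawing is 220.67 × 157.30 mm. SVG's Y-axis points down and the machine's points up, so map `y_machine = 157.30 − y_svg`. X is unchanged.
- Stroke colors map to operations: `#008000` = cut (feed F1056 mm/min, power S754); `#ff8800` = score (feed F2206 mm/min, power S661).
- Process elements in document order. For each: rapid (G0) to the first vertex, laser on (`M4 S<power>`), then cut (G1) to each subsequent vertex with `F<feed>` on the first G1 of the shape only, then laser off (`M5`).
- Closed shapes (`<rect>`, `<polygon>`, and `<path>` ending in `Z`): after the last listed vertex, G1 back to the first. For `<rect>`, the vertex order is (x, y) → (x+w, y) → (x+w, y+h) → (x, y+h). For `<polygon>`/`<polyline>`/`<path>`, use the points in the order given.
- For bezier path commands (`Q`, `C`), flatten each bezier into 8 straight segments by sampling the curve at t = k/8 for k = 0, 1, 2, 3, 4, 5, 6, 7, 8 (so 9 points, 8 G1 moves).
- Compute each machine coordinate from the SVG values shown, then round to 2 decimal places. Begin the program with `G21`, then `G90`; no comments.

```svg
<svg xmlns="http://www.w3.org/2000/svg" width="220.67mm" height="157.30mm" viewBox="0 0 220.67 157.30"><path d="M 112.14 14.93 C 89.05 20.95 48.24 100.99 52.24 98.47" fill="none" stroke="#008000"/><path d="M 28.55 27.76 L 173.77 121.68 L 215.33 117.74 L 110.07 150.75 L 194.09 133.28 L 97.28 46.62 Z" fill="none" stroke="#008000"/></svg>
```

1 u = 1 mm; y_m = 157.30 − y.

[1] `<path>` cubic bezier, #008000→cut S754 F1056: (112.14,142.37) → (102.77,136.95) → (92.48,126.42) → (81.99,112.63) → (72.03,97.40) → (63.35,82.57) → (56.66,69.97) → (52.72,61.45) → (52.24,58.83)

[2] `<path>` closed polygon, #008000→cut S754 F1056: (28.55,129.54) → (173.77,35.62) → (215.33,39.56) → (110.07,6.55) → (194.09,24.02) → (97.28,110.68) → (28.55,129.54) (closed)

G21
G90
G0 X112.14 Y142.37
M4 S754
G1 X102.77 Y136.95 F1056
G1 X92.48 Y126.42
G1 X81.99 Y112.63
G1 X72.03 Y97.40
G1 X63.35 Y82.57
G1 X56.66 Y69.97
G1 X52.72 Y61.45
G1 X52.24 Y58.83
M5
G0 X28.55 Y129.54
M4 S754
G1 X173.77 Y35.62 F1056
G1 X215.33 Y39.56
G1 X110.07 Y6.55
G1 X194.09 Y24.02
G1 X97.28 Y110.68
G1 X28.55 Y129.54
M5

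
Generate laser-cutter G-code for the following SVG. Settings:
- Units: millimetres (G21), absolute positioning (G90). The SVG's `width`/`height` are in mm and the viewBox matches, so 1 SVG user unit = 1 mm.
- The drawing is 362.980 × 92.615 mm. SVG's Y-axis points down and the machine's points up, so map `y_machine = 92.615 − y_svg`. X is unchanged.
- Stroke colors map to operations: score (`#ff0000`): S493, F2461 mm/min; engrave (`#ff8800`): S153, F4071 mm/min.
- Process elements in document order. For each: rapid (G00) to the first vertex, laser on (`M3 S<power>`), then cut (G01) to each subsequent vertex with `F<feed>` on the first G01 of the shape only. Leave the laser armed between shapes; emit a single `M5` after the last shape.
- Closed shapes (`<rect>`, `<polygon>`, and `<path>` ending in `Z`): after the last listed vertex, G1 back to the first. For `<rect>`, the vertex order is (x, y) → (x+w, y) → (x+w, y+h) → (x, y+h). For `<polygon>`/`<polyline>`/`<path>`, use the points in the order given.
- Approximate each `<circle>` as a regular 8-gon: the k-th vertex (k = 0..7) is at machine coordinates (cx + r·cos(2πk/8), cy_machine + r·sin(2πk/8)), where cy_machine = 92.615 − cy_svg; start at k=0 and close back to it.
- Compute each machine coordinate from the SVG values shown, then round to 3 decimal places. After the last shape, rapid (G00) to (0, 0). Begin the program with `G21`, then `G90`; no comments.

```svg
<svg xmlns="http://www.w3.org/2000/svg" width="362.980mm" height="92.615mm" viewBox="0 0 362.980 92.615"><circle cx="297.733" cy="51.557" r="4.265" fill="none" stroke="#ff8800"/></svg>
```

G21
G90
G00 X301.998 Y41.058
M3 S153
G01 X300.749 Y44.074 F4071
G01 X297.733 Y45.323
G01 X294.717 Y44.074
G01 X293.468 Y41.058
G01 X294.717 Y38.042
G01 X297.733 Y36.793
G01 X300.749 Y38.042
G01 X301.998 Y41.058
M5
G00 X0.000 Y0.000

viewBox `0 0 362.980 92.615` with mm width/height → 1 unit = 1 mm. Flip: y_m = 92.615 − y_svg.

**Shape 1** — `<circle>` circle, stroke `#ff8800` → engrave (S153, F4071). Machine vertices: (301.998,41.058) → (300.749,44.074) → (297.733,45.323) → (294.717,44.074) → (293.468,41.058) → (294.717,38.042) → (297.733,36.793) → (300.749,38.042) → (301.998,41.058). Closed: final G1 returns to the first vertex.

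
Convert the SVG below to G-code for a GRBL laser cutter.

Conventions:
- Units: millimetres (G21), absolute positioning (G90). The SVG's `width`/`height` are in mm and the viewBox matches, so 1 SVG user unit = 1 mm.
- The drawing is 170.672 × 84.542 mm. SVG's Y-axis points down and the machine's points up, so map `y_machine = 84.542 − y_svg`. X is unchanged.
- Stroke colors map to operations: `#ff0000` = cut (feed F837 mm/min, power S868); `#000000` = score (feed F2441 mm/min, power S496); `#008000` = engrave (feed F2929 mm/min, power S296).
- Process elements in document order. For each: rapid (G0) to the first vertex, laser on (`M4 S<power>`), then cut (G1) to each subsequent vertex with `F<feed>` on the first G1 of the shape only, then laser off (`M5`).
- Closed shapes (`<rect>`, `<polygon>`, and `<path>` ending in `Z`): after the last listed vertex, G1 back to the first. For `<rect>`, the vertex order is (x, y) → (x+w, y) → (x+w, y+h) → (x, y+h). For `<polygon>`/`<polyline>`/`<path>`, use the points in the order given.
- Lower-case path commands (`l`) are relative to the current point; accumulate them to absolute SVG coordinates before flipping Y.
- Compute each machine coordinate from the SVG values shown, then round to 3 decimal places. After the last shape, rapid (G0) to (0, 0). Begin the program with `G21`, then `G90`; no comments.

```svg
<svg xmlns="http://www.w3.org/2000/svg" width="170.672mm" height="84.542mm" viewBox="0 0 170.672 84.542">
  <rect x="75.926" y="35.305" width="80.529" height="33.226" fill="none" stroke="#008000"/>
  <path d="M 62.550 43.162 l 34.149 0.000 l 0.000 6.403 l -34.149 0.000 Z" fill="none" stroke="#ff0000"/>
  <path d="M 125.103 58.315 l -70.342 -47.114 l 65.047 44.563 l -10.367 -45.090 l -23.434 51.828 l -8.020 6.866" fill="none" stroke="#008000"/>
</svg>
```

G21
G90
G0 X75.926 Y49.237
M4 S296
G1 X156.455 Y49.237 F2929
G1 X156.455 Y16.011
G1 X75.926 Y16.011
G1 X75.926 Y49.237
M5
G0 X62.550 Y41.380
M4 S868
G1 X96.699 Y41.380 F837
G1 X96.699 Y34.977
G1 X62.550 Y34.977
G1 X62.550 Y41.380
M5
G0 X125.103 Y26.227
M4 S296
G1 X54.761 Y73.341 F2929
G1 X119.808 Y28.778
G1 X109.441 Y73.868
G1 X86.007 Y22.040
G1 X77.987 Y15.174
M5
G0 X0.000 Y0.000

1 u = 1 mm; y_m = 84.542 − y.

[1] `<rect>` rectangle, #008000→engrave S296 F2929: (75.926,49.237) → (156.455,49.237) → (156.455,16.011) → (75.926,16.011) → (75.926,49.237) (closed)

[2] `<path>` rectangle, #ff0000→cut S868 F837: (62.550,41.380) → (96.699,41.380) → (96.699,34.977) → (62.550,34.977) → (62.550,41.380) (closed)

[3] `<path>` open polyline, #008000→engrave S296 F2929: (125.103,26.227) → (54.761,73.341) → (119.808,28.778) → (109.441,73.868) → (86.007,22.040) → (77.987,15.174)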